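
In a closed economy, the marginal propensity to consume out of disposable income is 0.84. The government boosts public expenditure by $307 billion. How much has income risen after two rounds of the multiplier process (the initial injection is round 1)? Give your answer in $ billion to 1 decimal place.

$564.9 billion

Round 1 adds ΔG = $307 billion; each later round is MPC = 0.84 times the previous.
After 2 rounds: 307 + 257.88 = ΔG·(1 − c^2)/(1 − c) = 307 × (1 − 0.7056)/0.16 ≈ $564.9 billion.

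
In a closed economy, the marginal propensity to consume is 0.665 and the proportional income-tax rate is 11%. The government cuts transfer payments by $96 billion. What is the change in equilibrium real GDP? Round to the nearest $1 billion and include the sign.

−$156 billion

The transfer change shifts disposable income by −$96 billion, so first-round consumption changes by c·ΔTR = 0.665 × (−$96 billion) = −$63.84 billion.
Expenditure multiplier = 1/(1 − c(1−t)) = 1/(1 − 0.665×0.89) = 1/0.40815 ≈ 2.45.
The transfer multiplier is c × k ≈ 1.629, so ΔY = k × (c·ΔTR) = (−$63.84 billion) / 0.40815 ≈ −$156 billion.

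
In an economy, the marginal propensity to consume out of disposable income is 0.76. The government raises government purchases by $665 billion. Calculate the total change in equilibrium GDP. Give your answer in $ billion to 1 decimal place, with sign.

+$2,770.8 billion

Spending multiplier = 1/(1 − MPC) = 1/(1 − 0.76) = 1/0.24 ≈ 4.167.
ΔY = k × ΔG = (+$665 billion) / 0.24 ≈ +$2,770.8 billion.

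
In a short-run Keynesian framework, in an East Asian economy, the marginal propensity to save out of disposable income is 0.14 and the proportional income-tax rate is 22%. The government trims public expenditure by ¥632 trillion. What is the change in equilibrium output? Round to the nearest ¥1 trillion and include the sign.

−¥1,920 trillion

MPC = 1 − MPS = 1 − 0.14 = 0.86.
Government-spending multiplier = 1/(1 − c(1−t)) = 1/(1 − 0.86×0.78) = 1/0.3292 ≈ 3.038.
ΔY = k × ΔG = (−¥632 trillion) / 0.3292 ≈ −¥1,920 trillion.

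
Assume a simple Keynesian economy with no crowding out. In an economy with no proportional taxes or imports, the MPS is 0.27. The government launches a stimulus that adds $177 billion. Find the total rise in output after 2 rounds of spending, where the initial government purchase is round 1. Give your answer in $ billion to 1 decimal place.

$306.2 billion

MPC = 1 − MPS = 1 − 0.27 = 0.73.
Round 1 adds ΔG = $177 billion; each later round is MPC = 0.73 times the previous.
After 2 rounds: 177 + 129.21 = ΔG·(1 − c^2)/(1 − c) = 177 × (1 − 0.5329)/0.27 ≈ $306.2 billion.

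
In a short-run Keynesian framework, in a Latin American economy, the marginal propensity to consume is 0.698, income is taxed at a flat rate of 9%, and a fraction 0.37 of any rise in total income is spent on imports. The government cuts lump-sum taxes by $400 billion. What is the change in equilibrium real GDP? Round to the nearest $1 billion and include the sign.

A lump-sum tax change of −$400 billion shifts disposable income by +$400 billion; first-round consumption changes by −c × ΔT = −0.698 × (−$400 billion) = +$279.2 billion.
Expenditure multiplier = 1/(1 − c(1−t) + m) = 1/(1 − 0.698×0.91 + 0.37) = 1/0.73482 ≈ 1.361.
The tax multiplier is −c × k ≈ −0.95, so ΔY = k × (−c·ΔT) = (+$279.2 billion) / 0.73482 ≈ +$380 billion.

+$380 billion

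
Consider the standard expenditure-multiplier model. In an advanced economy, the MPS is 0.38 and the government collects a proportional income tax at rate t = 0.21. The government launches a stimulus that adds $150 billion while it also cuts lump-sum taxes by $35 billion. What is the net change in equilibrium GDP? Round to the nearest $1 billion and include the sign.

+$337 billion

MPC = 1 − MPS = 1 − 0.38 = 0.62.
Expenditure multiplier = 1/(1 − c(1−t)) = 1/(1 − 0.62×0.79) = 1/0.5102 ≈ 1.96.
ΔG contributes k·ΔG = (+$150 billion) / 0.5102 ≈ +$294 billion.
ΔT of −$35 billion changes first-round spending by −c·ΔT = +$21.7 billion, contributing k·(−c·ΔT) = (+$21.7 billion) / 0.5102 ≈ +$42.5 billion.
Net ΔY = k(ΔG − c·ΔT) = (+$171.7 billion) / 0.5102 ≈ +$337 billion.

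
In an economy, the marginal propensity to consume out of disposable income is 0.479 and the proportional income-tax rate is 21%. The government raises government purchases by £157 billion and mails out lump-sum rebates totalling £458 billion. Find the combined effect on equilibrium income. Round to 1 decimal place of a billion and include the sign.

Expenditure multiplier = 1/(1 − c(1−t)) = 1/(1 − 0.479×0.79) = 1/0.62159 ≈ 1.609.
ΔG contributes k·ΔG = (+£157 billion) / 0.62159 ≈ +£252.6 billion.
ΔT of −£458 billion changes first-round spending by −c·ΔT = +£219.382 billion, contributing k·(−c·ΔT) = (+£219.382 billion) / 0.62159 ≈ +£352.9 billion.
Net ΔY = k(ΔG − c·ΔT) = (+£376.382 billion) / 0.62159 ≈ +£605.5 billion.

+£605.5 billion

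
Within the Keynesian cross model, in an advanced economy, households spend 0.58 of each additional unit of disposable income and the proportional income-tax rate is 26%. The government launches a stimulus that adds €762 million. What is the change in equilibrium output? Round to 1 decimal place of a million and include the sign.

Spending multiplier = 1/(1 − c(1−t)) = 1/(1 − 0.58×0.74) = 1/0.5708 ≈ 1.752.
ΔY = k × ΔG = (+€762 million) / 0.5708 ≈ +€1,335 million.

+€1,335.0 million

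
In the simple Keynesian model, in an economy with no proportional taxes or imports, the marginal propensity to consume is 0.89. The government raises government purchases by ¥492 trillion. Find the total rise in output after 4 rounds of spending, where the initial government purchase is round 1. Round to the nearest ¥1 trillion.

Round 1 adds ΔG = ¥492 trillion; each later round is MPC = 0.89 times the previous.
After 4 rounds: 492 + 437.88 + 389.7132 + 346.844748 = ΔG·(1 − c^4)/(1 − c) = 492 × (1 − 0.62742241)/0.11 ≈ ¥1,666 trillion.

¥1,666 trillion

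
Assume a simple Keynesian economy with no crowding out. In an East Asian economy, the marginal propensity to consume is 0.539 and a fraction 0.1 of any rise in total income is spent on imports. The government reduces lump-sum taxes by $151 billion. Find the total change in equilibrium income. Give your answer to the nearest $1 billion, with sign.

A lump-sum tax change of −$151 billion shifts disposable income by +$151 billion; first-round consumption changes by −c × ΔT = −0.539 × (−$151 billion) = +$81.389 billion.
Expenditure multiplier = 1/(1 − c + m) = 1/(1 − 0.539 + 0.1) = 1/0.561 ≈ 1.783.
The tax multiplier is −c × k ≈ −0.961, so ΔY = k × (−c·ΔT) = (+$81.389 billion) / 0.561 ≈ +$145 billion.

+$145 billion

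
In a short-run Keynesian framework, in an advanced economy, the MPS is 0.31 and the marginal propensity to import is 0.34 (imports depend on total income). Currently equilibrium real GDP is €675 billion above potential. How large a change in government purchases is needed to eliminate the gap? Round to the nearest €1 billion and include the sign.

MPC = 1 − MPS = 1 − 0.31 = 0.69.
Spending multiplier = 1/(1 − c + m) = 1/(1 − 0.69 + 0.34) = 1/0.65 ≈ 1.538.
Need ΔY = −€675 billion, so ΔG = ΔY/k = (−€675 billion) × 0.65 ≈ −€439 billion.
The government should cut government purchases by €439 billion.

−€439 billion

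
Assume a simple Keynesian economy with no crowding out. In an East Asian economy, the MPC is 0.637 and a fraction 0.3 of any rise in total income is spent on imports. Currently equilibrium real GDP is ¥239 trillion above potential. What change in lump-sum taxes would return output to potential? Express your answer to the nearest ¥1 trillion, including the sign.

+¥249 trillion

Spending multiplier = 1/(1 − c + m) = 1/(1 − 0.637 + 0.3) = 1/0.663 ≈ 1.508.
Tax multiplier = −c·k = −0.637/0.663 ≈ −0.961. Need ΔY = −¥239 trillion, so ΔT = ΔY/(−c·k) = −(−¥239 trillion) × 0.663 / 0.637 ≈ +¥249 trillion.
The government should raise lump-sum taxes by ¥249 trillion.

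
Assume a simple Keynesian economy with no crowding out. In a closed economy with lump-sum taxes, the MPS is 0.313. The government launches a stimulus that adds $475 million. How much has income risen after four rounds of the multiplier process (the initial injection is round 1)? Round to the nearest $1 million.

$1,180 million

MPC = 1 − MPS = 1 − 0.313 = 0.687.
Round 1 adds ΔG = $475 million; each later round is MPC = 0.687 times the previous.
After 4 rounds: 475 + 326.325 + 224.185275 + 154.015283925 = ΔG·(1 − c^4)/(1 − c) = 475 × (1 − 0.222754736961)/0.313 ≈ $1,180 million.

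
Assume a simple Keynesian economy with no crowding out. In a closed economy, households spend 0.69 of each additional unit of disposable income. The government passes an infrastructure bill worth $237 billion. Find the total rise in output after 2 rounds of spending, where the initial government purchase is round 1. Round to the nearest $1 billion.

$401 billion

Round 1 adds ΔG = $237 billion; each later round is MPC = 0.69 times the previous.
After 2 rounds: 237 + 163.53 = ΔG·(1 − c^2)/(1 − c) = 237 × (1 − 0.4761)/0.31 ≈ $401 billion.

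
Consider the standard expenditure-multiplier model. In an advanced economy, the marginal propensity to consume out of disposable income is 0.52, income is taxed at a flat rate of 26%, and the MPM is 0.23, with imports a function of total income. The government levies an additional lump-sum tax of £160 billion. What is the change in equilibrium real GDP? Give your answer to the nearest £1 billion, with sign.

A lump-sum tax change of +£160 billion shifts disposable income by −£160 billion; first-round consumption changes by −c × ΔT = −0.52 × (+£160 billion) = −£83.2 billion.
Expenditure multiplier = 1/(1 − c(1−t) + m) = 1/(1 − 0.52×0.74 + 0.23) = 1/0.8452 ≈ 1.183.
The tax multiplier is −c × k ≈ −0.615, so ΔY = k × (−c·ΔT) = (−£83.2 billion) / 0.8452 ≈ −£98 billion.

−£98 billion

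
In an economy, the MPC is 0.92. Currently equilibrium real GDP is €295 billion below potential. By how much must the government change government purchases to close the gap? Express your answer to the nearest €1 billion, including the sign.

Spending multiplier = 1/(1 − MPC) = 1/(1 − 0.92) = 1/0.08 = 12.5.
Need ΔY = +€295 billion, so ΔG = ΔY/k = (+€295 billion) × 0.08 ≈ +€24 billion.
The government should increase government purchases by €24 billion.

+€24 billion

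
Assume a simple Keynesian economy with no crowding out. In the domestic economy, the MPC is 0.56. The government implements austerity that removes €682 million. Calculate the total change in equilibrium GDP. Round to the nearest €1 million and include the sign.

−€1,550 million

Government-spending multiplier = 1/(1 − MPC) = 1/(1 − 0.56) = 1/0.44 ≈ 2.273.
ΔY = k × ΔG = (−€682 million) / 0.44 = −€1,550 million.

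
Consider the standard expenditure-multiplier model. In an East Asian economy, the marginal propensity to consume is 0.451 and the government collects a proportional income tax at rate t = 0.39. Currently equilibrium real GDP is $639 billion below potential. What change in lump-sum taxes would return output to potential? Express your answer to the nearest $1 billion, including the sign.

Spending multiplier = 1/(1 − c(1−t)) = 1/(1 − 0.451×0.61) = 1/0.72489 ≈ 1.38.
Tax multiplier = −c·k = −0.451/0.72489 ≈ −0.622. Need ΔY = +$639 billion, so ΔT = ΔY/(−c·k) = −(+$639 billion) × 0.72489 / 0.451 ≈ −$1,027 billion.
The government should cut lump-sum taxes by $1,027 billion.

−$1,027 billion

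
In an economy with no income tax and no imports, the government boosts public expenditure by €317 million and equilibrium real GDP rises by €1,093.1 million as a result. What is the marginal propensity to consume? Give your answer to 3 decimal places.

Implied spending multiplier k = ΔY/ΔG = 1,093.1/317 ≈ 3.4483.
Since k = 1/(1 − MPC), MPC = 1 − 1/k = 1 − ΔG/ΔY = 1 − 317/1,093.1 ≈ 0.710.

0.710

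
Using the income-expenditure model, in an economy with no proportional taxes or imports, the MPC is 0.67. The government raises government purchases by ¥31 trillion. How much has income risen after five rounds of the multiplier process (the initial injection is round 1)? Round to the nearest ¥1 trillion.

Round 1 adds ΔG = ¥31 trillion; each later round is MPC = 0.67 times the previous.
After 5 rounds: 31 + 20.77 + 13.9159 + 9.323653 + 6.24684751 = ΔG·(1 − c^5)/(1 − c) = 31 × (1 − 0.1350125107)/0.33 ≈ ¥81 trillion.

¥81 trillion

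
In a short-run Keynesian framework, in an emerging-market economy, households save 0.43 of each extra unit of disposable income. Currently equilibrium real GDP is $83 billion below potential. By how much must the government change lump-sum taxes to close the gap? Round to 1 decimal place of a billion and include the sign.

−$62.6 billion

MPC = 1 − MPS = 1 − 0.43 = 0.57.
Spending multiplier = 1/(1 − MPC) = 1/(1 − 0.57) = 1/0.43 ≈ 2.326.
Tax multiplier = −c·k = −0.57/0.43 ≈ −1.326. Need ΔY = +$83 billion, so ΔT = ΔY/(−c·k) = −(+$83 billion) × 0.43 / 0.57 ≈ −$62.6 billion.
The government should cut lump-sum taxes by $62.6 billion.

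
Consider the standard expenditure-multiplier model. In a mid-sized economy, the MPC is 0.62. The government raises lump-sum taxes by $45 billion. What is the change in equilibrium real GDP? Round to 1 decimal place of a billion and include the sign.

A lump-sum tax change of +$45 billion shifts disposable income by −$45 billion; first-round consumption changes by −c × ΔT = −0.62 × (+$45 billion) = −$27.9 billion.
Expenditure multiplier = 1/(1 − MPC) = 1/(1 − 0.62) = 1/0.38 ≈ 2.632.
The tax multiplier is −c × k ≈ −1.632, so ΔY = k × (−c·ΔT) = (−$27.9 billion) / 0.38 ≈ −$73.4 billion.

−$73.4 billion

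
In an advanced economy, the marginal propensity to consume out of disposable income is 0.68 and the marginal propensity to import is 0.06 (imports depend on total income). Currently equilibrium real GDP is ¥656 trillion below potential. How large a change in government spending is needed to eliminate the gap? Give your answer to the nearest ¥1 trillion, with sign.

Spending multiplier = 1/(1 − c + m) = 1/(1 − 0.68 + 0.06) = 1/0.38 ≈ 2.632.
Need ΔY = +¥656 trillion, so ΔG = ΔY/k = (+¥656 trillion) × 0.38 ≈ +¥249 trillion.
The government should increase government spending by ¥249 trillion.

+¥249 trillion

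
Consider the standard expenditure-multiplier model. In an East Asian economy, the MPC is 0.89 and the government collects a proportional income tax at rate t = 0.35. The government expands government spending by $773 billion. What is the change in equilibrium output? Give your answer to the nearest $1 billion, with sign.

+$1,834 billion

Expenditure multiplier = 1/(1 − c(1−t)) = 1/(1 − 0.89×0.65) = 1/0.4215 ≈ 2.372.
ΔY = k × ΔG = (+$773 billion) / 0.4215 ≈ +$1,834 billion.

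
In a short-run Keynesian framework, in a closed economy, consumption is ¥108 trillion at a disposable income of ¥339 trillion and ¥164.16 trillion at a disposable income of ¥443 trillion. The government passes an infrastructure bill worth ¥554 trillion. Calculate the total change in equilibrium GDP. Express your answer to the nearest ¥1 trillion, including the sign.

MPC = ΔC/ΔYd = (164.16 − 108)/(443 − 339) = 56.16/104 = 0.54.
Expenditure multiplier = 1/(1 − MPC) = 1/(1 − 0.54) = 1/0.46 ≈ 2.174.
ΔY = k × ΔG = (+¥554 trillion) / 0.46 ≈ +¥1,204 trillion.

+¥1,204 trillion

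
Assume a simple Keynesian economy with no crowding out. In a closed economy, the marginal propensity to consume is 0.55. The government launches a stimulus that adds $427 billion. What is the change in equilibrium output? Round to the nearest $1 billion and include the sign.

Expenditure multiplier = 1/(1 − MPC) = 1/(1 − 0.55) = 1/0.45 ≈ 2.222.
ΔY = k × ΔG = (+$427 billion) / 0.45 ≈ +$949 billion.

+$949 billion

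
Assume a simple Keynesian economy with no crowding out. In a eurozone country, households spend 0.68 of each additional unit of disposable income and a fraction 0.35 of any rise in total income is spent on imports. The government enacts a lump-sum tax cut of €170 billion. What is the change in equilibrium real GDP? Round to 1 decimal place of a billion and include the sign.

+€172.5 billion

A lump-sum tax change of −€170 billion shifts disposable income by +€170 billion; first-round consumption changes by −c × ΔT = −0.68 × (−€170 billion) = +€115.6 billion.
Expenditure multiplier = 1/(1 − c + m) = 1/(1 − 0.68 + 0.35) = 1/0.67 ≈ 1.493.
The tax multiplier is −c × k ≈ −1.015, so ΔY = k × (−c·ΔT) = (+€115.6 billion) / 0.67 ≈ +€172.5 billion.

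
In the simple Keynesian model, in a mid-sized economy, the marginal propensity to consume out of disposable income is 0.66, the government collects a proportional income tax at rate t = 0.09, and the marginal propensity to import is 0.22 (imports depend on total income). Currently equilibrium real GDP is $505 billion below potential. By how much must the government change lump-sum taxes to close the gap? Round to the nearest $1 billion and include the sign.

Spending multiplier = 1/(1 − c(1−t) + m) = 1/(1 − 0.66×0.91 + 0.22) = 1/0.6194 ≈ 1.614.
Tax multiplier = −c·k = −0.66/0.6194 ≈ −1.066. Need ΔY = +$505 billion, so ΔT = ΔY/(−c·k) = −(+$505 billion) × 0.6194 / 0.66 ≈ −$474 billion.
The government should cut lump-sum taxes by $474 billion.

−$474 billion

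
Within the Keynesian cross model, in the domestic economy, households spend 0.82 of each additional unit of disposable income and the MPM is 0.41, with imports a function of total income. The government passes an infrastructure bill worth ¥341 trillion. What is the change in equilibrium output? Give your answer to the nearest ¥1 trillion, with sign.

+¥578 trillion

Government-spending multiplier = 1/(1 − c + m) = 1/(1 − 0.82 + 0.41) = 1/0.59 ≈ 1.695.
ΔY = k × ΔG = (+¥341 trillion) / 0.59 ≈ +¥578 trillion.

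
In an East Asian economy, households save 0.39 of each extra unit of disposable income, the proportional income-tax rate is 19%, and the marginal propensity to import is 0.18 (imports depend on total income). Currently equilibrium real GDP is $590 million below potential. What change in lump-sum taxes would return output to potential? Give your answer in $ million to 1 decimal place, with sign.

MPC = 1 − MPS = 1 − 0.39 = 0.61.
Spending multiplier = 1/(1 − c(1−t) + m) = 1/(1 − 0.61×0.81 + 0.18) = 1/0.6859 ≈ 1.458.
Tax multiplier = −c·k = −0.61/0.6859 ≈ −0.889. Need ΔY = +$590 million, so ΔT = ΔY/(−c·k) = −(+$590 million) × 0.6859 / 0.61 ≈ −$663.4 million.
The government should cut lump-sum taxes by $663.4 million.

−$663.4 million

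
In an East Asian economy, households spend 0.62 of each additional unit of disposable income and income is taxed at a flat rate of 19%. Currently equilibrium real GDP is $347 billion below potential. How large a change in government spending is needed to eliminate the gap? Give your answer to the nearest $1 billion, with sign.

Spending multiplier = 1/(1 − c(1−t)) = 1/(1 − 0.62×0.81) = 1/0.4978 ≈ 2.009.
Need ΔY = +$347 billion, so ΔG = ΔY/k = (+$347 billion) × 0.4978 ≈ +$173 billion.
The government should increase government spending by $173 billion.

+$173 billion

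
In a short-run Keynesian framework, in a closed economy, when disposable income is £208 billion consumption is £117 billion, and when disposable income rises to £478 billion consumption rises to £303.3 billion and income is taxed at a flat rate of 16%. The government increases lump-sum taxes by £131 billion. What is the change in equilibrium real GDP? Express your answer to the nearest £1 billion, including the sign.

−£215 billion

MPC = ΔC/ΔYd = (303.3 − 117)/(478 − 208) = 186.3/270 = 0.69.
A lump-sum tax change of +£131 billion shifts disposable income by −£131 billion; first-round consumption changes by −c × ΔT = −0.69 × (+£131 billion) = −£90.39 billion.
Expenditure multiplier = 1/(1 − c(1−t)) = 1/(1 − 0.69×0.84) = 1/0.4204 ≈ 2.379.
The tax multiplier is −c × k ≈ −1.641, so ΔY = k × (−c·ΔT) = (−£90.39 billion) / 0.4204 ≈ −£215 billion.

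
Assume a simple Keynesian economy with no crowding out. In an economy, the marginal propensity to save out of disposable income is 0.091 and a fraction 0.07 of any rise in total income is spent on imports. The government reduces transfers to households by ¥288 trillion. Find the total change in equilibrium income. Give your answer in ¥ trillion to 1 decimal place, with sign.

MPC = 1 − MPS = 1 − 0.091 = 0.909.
The transfer change shifts disposable income by −¥288 trillion, so first-round consumption changes by c·ΔTR = 0.909 × (−¥288 trillion) = −¥261.792 trillion.
Expenditure multiplier = 1/(1 − c + m) = 1/(1 − 0.909 + 0.07) = 1/0.161 ≈ 6.211.
The transfer multiplier is c × k ≈ 5.646, so ΔY = k × (c·ΔTR) = (−¥261.792 trillion) / 0.161 ≈ −¥1,626 trillion.

−¥1,626.0 trillion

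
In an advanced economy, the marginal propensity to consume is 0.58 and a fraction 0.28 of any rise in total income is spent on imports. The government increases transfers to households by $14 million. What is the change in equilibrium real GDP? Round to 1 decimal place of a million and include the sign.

+$11.6 million

The transfer change shifts disposable income by +$14 million, so first-round consumption changes by c·ΔTR = 0.58 × (+$14 million) = +$8.12 million.
Expenditure multiplier = 1/(1 − c + m) = 1/(1 − 0.58 + 0.28) = 1/0.7 ≈ 1.429.
The transfer multiplier is c × k ≈ 0.829, so ΔY = k × (c·ΔTR) = (+$8.12 million) / 0.7 = +$11.6 million.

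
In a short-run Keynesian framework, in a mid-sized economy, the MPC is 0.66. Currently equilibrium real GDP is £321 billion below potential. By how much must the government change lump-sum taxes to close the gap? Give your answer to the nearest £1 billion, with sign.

Spending multiplier = 1/(1 − MPC) = 1/(1 − 0.66) = 1/0.34 ≈ 2.941.
Tax multiplier = −c·k = −0.66/0.34 ≈ −1.941. Need ΔY = +£321 billion, so ΔT = ΔY/(−c·k) = −(+£321 billion) × 0.34 / 0.66 ≈ −£165 billion.
The government should cut lump-sum taxes by £165 billion.

−£165 billion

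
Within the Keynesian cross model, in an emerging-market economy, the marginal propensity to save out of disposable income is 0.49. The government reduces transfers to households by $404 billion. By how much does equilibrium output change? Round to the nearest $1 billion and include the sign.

−$420 billion

MPC = 1 − MPS = 1 − 0.49 = 0.51.
The transfer change shifts disposable income by −$404 billion, so first-round consumption changes by c·ΔTR = 0.51 × (−$404 billion) = −$206.04 billion.
Expenditure multiplier = 1/(1 − MPC) = 1/(1 − 0.51) = 1/0.49 ≈ 2.041.
The transfer multiplier is c × k ≈ 1.041, so ΔY = k × (c·ΔTR) = (−$206.04 billion) / 0.49 ≈ −$420 billion.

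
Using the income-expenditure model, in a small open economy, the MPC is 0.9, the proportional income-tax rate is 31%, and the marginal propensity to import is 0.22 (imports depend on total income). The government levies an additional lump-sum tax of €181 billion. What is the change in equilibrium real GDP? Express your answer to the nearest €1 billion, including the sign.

−€272 billion

A lump-sum tax change of +€181 billion shifts disposable income by −€181 billion; first-round consumption changes by −c × ΔT = −0.9 × (+€181 billion) = −€162.9 billion.
Expenditure multiplier = 1/(1 − c(1−t) + m) = 1/(1 − 0.9×0.69 + 0.22) = 1/0.599 ≈ 1.669.
The tax multiplier is −c × k ≈ −1.503, so ΔY = k × (−c·ΔT) = (−€162.9 billion) / 0.599 ≈ −€272 billion.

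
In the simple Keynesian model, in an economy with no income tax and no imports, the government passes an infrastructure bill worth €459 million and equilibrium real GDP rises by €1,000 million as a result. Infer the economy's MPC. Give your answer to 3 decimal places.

Implied spending multiplier k = ΔY/ΔG = 1,000/459 ≈ 2.1786.
Since k = 1/(1 − MPC), MPC = 1 − 1/k = 1 − ΔG/ΔY = 1 − 459/1,000 = 0.541.

0.541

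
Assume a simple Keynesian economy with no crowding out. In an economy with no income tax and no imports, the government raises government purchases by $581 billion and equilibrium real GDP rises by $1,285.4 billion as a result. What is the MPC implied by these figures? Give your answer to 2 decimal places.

0.55

Implied spending multiplier k = ΔY/ΔG = 1,285.4/581 ≈ 2.2124.
Since k = 1/(1 − MPC), MPC = 1 − 1/k = 1 − ΔG/ΔY = 1 − 581/1,285.4 ≈ 0.55.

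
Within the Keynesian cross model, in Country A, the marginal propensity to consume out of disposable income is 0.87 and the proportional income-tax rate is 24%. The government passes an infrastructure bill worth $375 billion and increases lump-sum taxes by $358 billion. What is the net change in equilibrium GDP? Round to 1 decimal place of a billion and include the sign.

Expenditure multiplier = 1/(1 − c(1−t)) = 1/(1 − 0.87×0.76) = 1/0.3388 ≈ 2.952.
ΔG contributes k·ΔG = (+$375 billion) / 0.3388 ≈ +$1,106.8 billion.
ΔT of +$358 billion changes first-round spending by −c·ΔT = −$311.46 billion, contributing k·(−c·ΔT) = (−$311.46 billion) / 0.3388 ≈ −$919.3 billion.
Net ΔY = k(ΔG − c·ΔT) = (+$63.54 billion) / 0.3388 ≈ +$187.5 billion.

+$187.5 billion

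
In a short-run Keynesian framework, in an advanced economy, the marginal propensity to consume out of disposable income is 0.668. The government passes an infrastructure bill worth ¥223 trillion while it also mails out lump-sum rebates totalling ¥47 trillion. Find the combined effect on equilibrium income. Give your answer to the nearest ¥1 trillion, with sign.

Expenditure multiplier = 1/(1 − MPC) = 1/(1 − 0.668) = 1/0.332 ≈ 3.012.
ΔG contributes k·ΔG = (+¥223 trillion) / 0.332 ≈ +¥671.7 trillion.
ΔT of −¥47 trillion changes first-round spending by −c·ΔT = +¥31.396 trillion, contributing k·(−c·ΔT) = (+¥31.396 trillion) / 0.332 ≈ +¥94.6 trillion.
Net ΔY = k(ΔG − c·ΔT) = (+¥254.396 trillion) / 0.332 ≈ +¥766 trillion.

+¥766 trillion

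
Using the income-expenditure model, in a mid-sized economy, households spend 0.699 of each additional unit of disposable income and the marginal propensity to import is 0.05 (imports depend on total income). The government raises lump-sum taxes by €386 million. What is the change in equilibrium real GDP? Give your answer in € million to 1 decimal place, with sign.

A lump-sum tax change of +€386 million shifts disposable income by −€386 million; first-round consumption changes by −c × ΔT = −0.699 × (+€386 million) = −€269.814 million.
Expenditure multiplier = 1/(1 − c + m) = 1/(1 − 0.699 + 0.05) = 1/0.351 ≈ 2.849.
The tax multiplier is −c × k ≈ −1.991, so ΔY = k × (−c·ΔT) = (−€269.814 million) / 0.351 ≈ −€768.7 million.

−€768.7 million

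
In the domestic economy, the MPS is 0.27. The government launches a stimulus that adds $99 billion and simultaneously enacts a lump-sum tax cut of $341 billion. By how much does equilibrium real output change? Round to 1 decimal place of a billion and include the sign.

MPC = 1 − MPS = 1 − 0.27 = 0.73.
Expenditure multiplier = 1/(1 − MPC) = 1/(1 − 0.73) = 1/0.27 ≈ 3.704.
ΔG contributes k·ΔG = (+$99 billion) / 0.27 ≈ +$366.7 billion.
ΔT of −$341 billion changes first-round spending by −c·ΔT = +$248.93 billion, contributing k·(−c·ΔT) = (+$248.93 billion) / 0.27 ≈ +$922 billion.
Net ΔY = k(ΔG − c·ΔT) = (+$347.93 billion) / 0.27 ≈ +$1,288.6 billion.

+$1,288.6 billion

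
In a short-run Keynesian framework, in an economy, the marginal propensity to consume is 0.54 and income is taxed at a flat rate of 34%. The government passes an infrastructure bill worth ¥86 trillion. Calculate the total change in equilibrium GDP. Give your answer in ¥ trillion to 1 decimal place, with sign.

+¥133.6 trillion

Government-spending multiplier = 1/(1 − c(1−t)) = 1/(1 − 0.54×0.66) = 1/0.6436 ≈ 1.554.
ΔY = k × ΔG = (+¥86 trillion) / 0.6436 ≈ +¥133.6 trillion.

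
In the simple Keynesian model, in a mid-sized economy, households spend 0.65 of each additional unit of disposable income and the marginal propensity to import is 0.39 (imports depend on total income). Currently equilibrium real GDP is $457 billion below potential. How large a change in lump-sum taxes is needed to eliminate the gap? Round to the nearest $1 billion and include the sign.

Spending multiplier = 1/(1 − c + m) = 1/(1 − 0.65 + 0.39) = 1/0.74 ≈ 1.351.
Tax multiplier = −c·k = −0.65/0.74 ≈ −0.878. Need ΔY = +$457 billion, so ΔT = ΔY/(−c·k) = −(+$457 billion) × 0.74 / 0.65 ≈ −$520 billion.
The government should cut lump-sum taxes by $520 billion.

−$520 billion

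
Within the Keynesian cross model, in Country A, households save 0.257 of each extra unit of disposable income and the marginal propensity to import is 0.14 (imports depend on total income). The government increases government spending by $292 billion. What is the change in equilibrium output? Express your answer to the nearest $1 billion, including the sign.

+$736 billion

MPC = 1 − MPS = 1 − 0.257 = 0.743.
Expenditure multiplier = 1/(1 − c + m) = 1/(1 − 0.743 + 0.14) = 1/0.397 ≈ 2.519.
ΔY = k × ΔG = (+$292 billion) / 0.397 ≈ +$736 billion.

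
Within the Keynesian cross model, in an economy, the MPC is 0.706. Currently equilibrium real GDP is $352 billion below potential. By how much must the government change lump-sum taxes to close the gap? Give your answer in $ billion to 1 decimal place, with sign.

−$146.6 billion

Spending multiplier = 1/(1 − MPC) = 1/(1 − 0.706) = 1/0.294 ≈ 3.401.
Tax multiplier = −c·k = −0.706/0.294 ≈ −2.401. Need ΔY = +$352 billion, so ΔT = ΔY/(−c·k) = −(+$352 billion) × 0.294 / 0.706 ≈ −$146.6 billion.
The government should cut lump-sum taxes by $146.6 billion.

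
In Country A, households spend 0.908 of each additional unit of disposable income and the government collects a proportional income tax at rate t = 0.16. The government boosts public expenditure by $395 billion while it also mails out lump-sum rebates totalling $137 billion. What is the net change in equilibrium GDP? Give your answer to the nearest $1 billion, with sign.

+$2,189 billion

Expenditure multiplier = 1/(1 − c(1−t)) = 1/(1 − 0.908×0.84) = 1/0.23728 ≈ 4.214.
ΔG contributes k·ΔG = (+$395 billion) / 0.23728 ≈ +$1,664.7 billion.
ΔT of −$137 billion changes first-round spending by −c·ΔT = +$124.396 billion, contributing k·(−c·ΔT) = (+$124.396 billion) / 0.23728 ≈ +$524.3 billion.
Net ΔY = k(ΔG − c·ΔT) = (+$519.396 billion) / 0.23728 ≈ +$2,189 billion.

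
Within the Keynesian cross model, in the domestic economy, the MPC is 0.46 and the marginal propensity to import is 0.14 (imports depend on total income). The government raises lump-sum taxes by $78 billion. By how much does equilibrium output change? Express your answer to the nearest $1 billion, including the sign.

A lump-sum tax change of +$78 billion shifts disposable income by −$78 billion; first-round consumption changes by −c × ΔT = −0.46 × (+$78 billion) = −$35.88 billion.
Expenditure multiplier = 1/(1 − c + m) = 1/(1 − 0.46 + 0.14) = 1/0.68 ≈ 1.471.
The tax multiplier is −c × k ≈ −0.676, so ΔY = k × (−c·ΔT) = (−$35.88 billion) / 0.68 ≈ −$53 billion.

−$53 billion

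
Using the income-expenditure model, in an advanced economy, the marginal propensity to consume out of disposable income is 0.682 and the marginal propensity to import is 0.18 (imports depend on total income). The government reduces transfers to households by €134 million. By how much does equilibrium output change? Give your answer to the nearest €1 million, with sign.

The transfer change shifts disposable income by −€134 million, so first-round consumption changes by c·ΔTR = 0.682 × (−€134 million) = −€91.388 million.
Expenditure multiplier = 1/(1 − c + m) = 1/(1 − 0.682 + 0.18) = 1/0.498 ≈ 2.008.
The transfer multiplier is c × k ≈ 1.369, so ΔY = k × (c·ΔTR) = (−€91.388 million) / 0.498 ≈ −€184 million.

−€184 million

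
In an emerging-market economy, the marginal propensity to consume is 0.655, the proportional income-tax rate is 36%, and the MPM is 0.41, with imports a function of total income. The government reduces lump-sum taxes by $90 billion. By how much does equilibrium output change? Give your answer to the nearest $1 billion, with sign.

A lump-sum tax change of −$90 billion shifts disposable income by +$90 billion; first-round consumption changes by −c × ΔT = −0.655 × (−$90 billion) = +$58.95 billion.
Expenditure multiplier = 1/(1 − c(1−t) + m) = 1/(1 − 0.655×0.64 + 0.41) = 1/0.9908 ≈ 1.009.
The tax multiplier is −c × k ≈ −0.661, so ΔY = k × (−c·ΔT) = (+$58.95 billion) / 0.9908 ≈ +$59 billion.

+$59 billion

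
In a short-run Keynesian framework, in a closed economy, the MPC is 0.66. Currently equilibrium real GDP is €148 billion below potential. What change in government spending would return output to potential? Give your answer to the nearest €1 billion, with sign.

Spending multiplier = 1/(1 − MPC) = 1/(1 − 0.66) = 1/0.34 ≈ 2.941.
Need ΔY = +€148 billion, so ΔG = ΔY/k = (+€148 billion) × 0.34 ≈ +€50 billion.
The government should increase government spending by €50 billion.

+€50 billion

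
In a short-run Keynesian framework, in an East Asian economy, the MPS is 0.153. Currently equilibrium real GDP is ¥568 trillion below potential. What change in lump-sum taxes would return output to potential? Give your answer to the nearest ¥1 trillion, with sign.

−¥103 trillion

MPC = 1 − MPS = 1 − 0.153 = 0.847.
Spending multiplier = 1/(1 − MPC) = 1/(1 − 0.847) = 1/0.153 ≈ 6.536.
Tax multiplier = −c·k = −0.847/0.153 ≈ −5.536. Need ΔY = +¥568 trillion, so ΔT = ΔY/(−c·k) = −(+¥568 trillion) × 0.153 / 0.847 ≈ −¥103 trillion.
The government should cut lump-sum taxes by ¥103 trillion.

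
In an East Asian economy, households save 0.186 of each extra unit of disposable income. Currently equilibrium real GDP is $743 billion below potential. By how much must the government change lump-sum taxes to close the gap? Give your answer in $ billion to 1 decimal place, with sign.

MPC = 1 − MPS = 1 − 0.186 = 0.814.
Spending multiplier = 1/(1 − MPC) = 1/(1 − 0.814) = 1/0.186 ≈ 5.376.
Tax multiplier = −c·k = −0.814/0.186 ≈ −4.376. Need ΔY = +$743 billion, so ΔT = ΔY/(−c·k) = −(+$743 billion) × 0.186 / 0.814 ≈ −$169.8 billion.
The government should cut lump-sum taxes by $169.8 billion.

−$169.8 billion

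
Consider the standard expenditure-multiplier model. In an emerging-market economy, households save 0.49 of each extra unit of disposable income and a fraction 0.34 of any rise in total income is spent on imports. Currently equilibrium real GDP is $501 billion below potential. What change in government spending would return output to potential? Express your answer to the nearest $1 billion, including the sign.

+$416 billion

MPC = 1 − MPS = 1 − 0.49 = 0.51.
Spending multiplier = 1/(1 − c + m) = 1/(1 − 0.51 + 0.34) = 1/0.83 ≈ 1.205.
Need ΔY = +$501 billion, so ΔG = ΔY/k = (+$501 billion) × 0.83 ≈ +$416 billion.
The government should increase government spending by $416 billion.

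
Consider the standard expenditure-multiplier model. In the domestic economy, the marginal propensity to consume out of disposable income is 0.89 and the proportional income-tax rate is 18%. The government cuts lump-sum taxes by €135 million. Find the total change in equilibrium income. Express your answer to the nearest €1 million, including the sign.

A lump-sum tax change of −€135 million shifts disposable income by +€135 million; first-round consumption changes by −c × ΔT = −0.89 × (−€135 million) = +€120.15 million.
Expenditure multiplier = 1/(1 − c(1−t)) = 1/(1 − 0.89×0.82) = 1/0.2702 ≈ 3.701.
The tax multiplier is −c × k ≈ −3.294, so ΔY = k × (−c·ΔT) = (+€120.15 million) / 0.2702 ≈ +€445 million.

+€445 million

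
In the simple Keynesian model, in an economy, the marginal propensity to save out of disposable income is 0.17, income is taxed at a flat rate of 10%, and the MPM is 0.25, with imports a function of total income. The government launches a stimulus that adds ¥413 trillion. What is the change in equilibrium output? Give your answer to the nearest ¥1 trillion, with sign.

+¥821 trillion

MPC = 1 − MPS = 1 − 0.17 = 0.83.
Spending multiplier = 1/(1 − c(1−t) + m) = 1/(1 − 0.83×0.9 + 0.25) = 1/0.503 ≈ 1.988.
ΔY = k × ΔG = (+¥413 trillion) / 0.503 ≈ +¥821 trillion.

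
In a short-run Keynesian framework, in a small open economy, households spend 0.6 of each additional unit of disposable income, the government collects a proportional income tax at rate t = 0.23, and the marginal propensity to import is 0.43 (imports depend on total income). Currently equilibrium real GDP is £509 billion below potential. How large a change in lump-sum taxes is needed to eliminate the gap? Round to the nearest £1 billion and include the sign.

Spending multiplier = 1/(1 − c(1−t) + m) = 1/(1 − 0.6×0.77 + 0.43) = 1/0.968 ≈ 1.033.
Tax multiplier = −c·k = −0.6/0.968 ≈ −0.62. Need ΔY = +£509 billion, so ΔT = ΔY/(−c·k) = −(+£509 billion) × 0.968 / 0.6 ≈ −£821 billion.
The government should cut lump-sum taxes by £821 billion.

−£821 billion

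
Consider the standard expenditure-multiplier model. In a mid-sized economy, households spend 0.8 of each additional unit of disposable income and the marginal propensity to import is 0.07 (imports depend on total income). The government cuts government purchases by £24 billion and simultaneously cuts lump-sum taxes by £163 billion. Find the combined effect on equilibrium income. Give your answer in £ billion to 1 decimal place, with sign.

Expenditure multiplier = 1/(1 − c + m) = 1/(1 − 0.8 + 0.07) = 1/0.27 ≈ 3.704.
ΔG contributes k·ΔG = (−£24 billion) / 0.27 ≈ −£88.9 billion.
ΔT of −£163 billion changes first-round spending by −c·ΔT = +£130.4 billion, contributing k·(−c·ΔT) = (+£130.4 billion) / 0.27 ≈ +£483 billion.
Net ΔY = k(ΔG − c·ΔT) = (+£106.4 billion) / 0.27 ≈ +£394.1 billion.

+£394.1 billion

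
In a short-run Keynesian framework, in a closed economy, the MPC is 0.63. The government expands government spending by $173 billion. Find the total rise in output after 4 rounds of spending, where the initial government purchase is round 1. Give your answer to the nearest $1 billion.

$394 billion

Round 1 adds ΔG = $173 billion; each later round is MPC = 0.63 times the previous.
After 4 rounds: 173 + 108.99 + 68.6637 + 43.258131 = ΔG·(1 − c^4)/(1 − c) = 173 × (1 − 0.15752961)/0.37 ≈ $394 billion.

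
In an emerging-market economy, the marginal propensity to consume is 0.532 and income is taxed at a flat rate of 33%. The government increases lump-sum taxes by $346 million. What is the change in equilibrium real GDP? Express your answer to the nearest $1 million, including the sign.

−$286 million

A lump-sum tax change of +$346 million shifts disposable income by −$346 million; first-round consumption changes by −c × ΔT = −0.532 × (+$346 million) = −$184.072 million.
Expenditure multiplier = 1/(1 − c(1−t)) = 1/(1 − 0.532×0.67) = 1/0.64356 ≈ 1.554.
The tax multiplier is −c × k ≈ −0.827, so ΔY = k × (−c·ΔT) = (−$184.072 million) / 0.64356 ≈ −$286 million.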